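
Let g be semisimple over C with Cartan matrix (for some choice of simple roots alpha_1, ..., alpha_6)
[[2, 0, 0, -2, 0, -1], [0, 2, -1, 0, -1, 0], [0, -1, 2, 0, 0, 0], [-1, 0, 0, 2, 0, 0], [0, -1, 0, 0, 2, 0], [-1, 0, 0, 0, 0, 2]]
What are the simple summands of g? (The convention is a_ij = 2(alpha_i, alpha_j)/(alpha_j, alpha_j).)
The diagram associated to this matrix has two connected components: the simple roots {alpha_2, alpha_3, alpha_5} form a chain of 3 nodes with single edges (A_3), and {alpha_1, alpha_4, alpha_6} form a chain of 3 nodes with a double edge at one end; the terminal node there is the unique short simple root (B_3). A semisimple Lie algebra decomposes uniquely as the direct sum of simple ideals, one per connected component of its Dynkin diagram, so g ≅ A_3 ⊕ B_3 (dimension 15 + 21 = 36).

A_3 ⊕ B_3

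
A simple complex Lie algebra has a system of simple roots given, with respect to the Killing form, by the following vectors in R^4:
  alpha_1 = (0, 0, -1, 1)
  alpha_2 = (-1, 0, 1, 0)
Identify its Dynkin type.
Compute the Cartan integers a_ij = 2(alpha_i, alpha_j)/(alpha_j, alpha_j); the resulting 2x2 Cartan matrix is
[[2, -1], [-1, 2]].
All simple roots have the same length, so the diagram is simply laced. The associated Dynkin diagram is a chain of 2 nodes with single edges (A_2), so the type is A_2 (the algebra sl(3)).

A_2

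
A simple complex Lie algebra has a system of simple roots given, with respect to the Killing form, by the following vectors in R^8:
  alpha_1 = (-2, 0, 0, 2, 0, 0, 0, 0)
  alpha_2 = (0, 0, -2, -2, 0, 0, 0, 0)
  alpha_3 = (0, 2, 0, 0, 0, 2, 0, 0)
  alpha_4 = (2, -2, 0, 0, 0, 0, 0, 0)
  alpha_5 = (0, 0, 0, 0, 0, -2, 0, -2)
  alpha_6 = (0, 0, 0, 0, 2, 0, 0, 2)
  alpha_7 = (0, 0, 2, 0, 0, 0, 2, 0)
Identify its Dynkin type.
Compute the Cartan integers a_ij = 2(alpha_i, alpha_j)/(alpha_j, alpha_j); the resulting 7x7 Cartan matrix is
[[2, -1, 0, -1, 0, 0, 0], [-1, 2, 0, 0, 0, 0, -1], [0, 0, 2, -1, -1, 0, 0], [-1, 0, -1, 2, 0, 0, 0], [0, 0, -1, 0, 2, -1, 0], [0, 0, 0, 0, -1, 2, 0], [0, -1, 0, 0, 0, 0, 2]].
All simple roots have the same length, so the diagram is simply laced. The associated Dynkin diagram is a chain of 7 nodes with single edges (A_7), so the type is A_7 (the algebra sl(8)).

type A_7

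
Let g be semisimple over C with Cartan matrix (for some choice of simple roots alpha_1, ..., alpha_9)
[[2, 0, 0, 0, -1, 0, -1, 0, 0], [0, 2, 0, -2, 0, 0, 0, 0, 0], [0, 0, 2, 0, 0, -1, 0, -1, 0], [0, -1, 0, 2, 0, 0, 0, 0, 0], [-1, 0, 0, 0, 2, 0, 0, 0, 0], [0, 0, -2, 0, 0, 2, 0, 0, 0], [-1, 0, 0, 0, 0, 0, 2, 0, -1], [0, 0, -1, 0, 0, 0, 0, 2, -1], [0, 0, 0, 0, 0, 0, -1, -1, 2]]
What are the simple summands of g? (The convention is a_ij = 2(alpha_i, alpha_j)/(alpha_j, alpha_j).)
B_2 (so(5)) + C_7 (sp(14))

The diagram associated to this matrix has two connected components: the simple roots {alpha_2, alpha_4} form a chain of 2 nodes with a double edge at one end; the terminal node there is the unique short simple root (B_2), and {alpha_1, alpha_3, alpha_5, alpha_6, alpha_7, alpha_8, alpha_9} form a chain of 7 nodes with a double edge at one end; the terminal node there is the unique long simple root (C_7). A semisimple Lie algebra decomposes uniquely as the direct sum of simple ideals, one per connected component of its Dynkin diagram, so g ≅ B_2 ⊕ C_7 (dimension 10 + 105 = 115).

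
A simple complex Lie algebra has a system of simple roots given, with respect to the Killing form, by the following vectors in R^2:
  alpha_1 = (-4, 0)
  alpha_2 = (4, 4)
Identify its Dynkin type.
Compute the Cartan integers a_ij = 2(alpha_i, alpha_j)/(alpha_j, alpha_j); the resulting 2x2 Cartan matrix is
[[2, -1], [-2, 2]].
The roots have two lengths (squared-length ratio 2:1); the short ones are alpha_{1}. The associated Dynkin diagram is a chain of 2 nodes with a double edge at one end; the terminal node there is the unique short simple root (B_2), so the type is B_2 (the algebra so(5)).

B2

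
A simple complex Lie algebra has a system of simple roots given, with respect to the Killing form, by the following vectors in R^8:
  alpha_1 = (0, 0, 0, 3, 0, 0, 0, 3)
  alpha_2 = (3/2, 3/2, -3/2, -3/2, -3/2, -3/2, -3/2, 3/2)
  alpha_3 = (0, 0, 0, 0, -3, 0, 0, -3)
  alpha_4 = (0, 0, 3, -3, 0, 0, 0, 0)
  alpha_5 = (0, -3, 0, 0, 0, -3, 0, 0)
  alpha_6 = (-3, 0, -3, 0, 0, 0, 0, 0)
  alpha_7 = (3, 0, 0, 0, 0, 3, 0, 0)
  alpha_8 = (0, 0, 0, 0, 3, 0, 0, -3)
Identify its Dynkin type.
E8

Compute the Cartan integers a_ij = 2(alpha_i, alpha_j)/(alpha_j, alpha_j); the resulting 8x8 Cartan matrix is
[[2, 0, -1, -1, 0, 0, 0, -1], [0, 2, 0, 0, 0, 0, 0, -1], [-1, 0, 2, 0, 0, 0, 0, 0], [-1, 0, 0, 2, 0, -1, 0, 0], [0, 0, 0, 0, 2, 0, -1, 0], [0, 0, 0, -1, 0, 2, -1, 0], [0, 0, 0, 0, -1, -1, 2, 0], [-1, -1, 0, 0, 0, 0, 0, 2]].
All simple roots have the same length, so the diagram is simply laced. The associated Dynkin diagram is a chain of 7 nodes with one extra node attached to the third node from one end (E_8), so the type is E_8.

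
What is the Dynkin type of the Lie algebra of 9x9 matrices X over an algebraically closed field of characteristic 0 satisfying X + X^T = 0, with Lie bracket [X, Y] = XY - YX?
This is so(9) with 9 odd, which has dimension 9(9-1)/2 = 36 and rank (9-1)/2 = 4. In the classification of classical Lie algebras, the orthogonal algebra so(2n+1) in an odd number of variables has type B_n; here n = 4, so the Dynkin diagram is a chain of 4 nodes with a double edge at one end; the terminal node there is the unique short simple root (B_4). Hence the type is B_4.

B4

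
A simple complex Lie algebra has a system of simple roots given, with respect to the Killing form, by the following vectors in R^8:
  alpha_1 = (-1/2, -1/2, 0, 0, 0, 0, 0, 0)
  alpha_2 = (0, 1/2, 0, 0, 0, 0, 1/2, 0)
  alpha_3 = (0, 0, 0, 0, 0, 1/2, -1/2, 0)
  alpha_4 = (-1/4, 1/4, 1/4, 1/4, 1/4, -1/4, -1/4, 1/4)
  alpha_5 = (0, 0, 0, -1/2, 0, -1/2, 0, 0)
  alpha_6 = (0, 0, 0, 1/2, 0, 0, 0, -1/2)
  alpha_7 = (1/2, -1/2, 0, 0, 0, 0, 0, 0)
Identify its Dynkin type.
type E_7

Compute the Cartan integers a_ij = 2(alpha_i, alpha_j)/(alpha_j, alpha_j); the resulting 7x7 Cartan matrix is
[[2, -1, 0, 0, 0, 0, 0], [-1, 2, -1, 0, 0, 0, -1], [0, -1, 2, 0, -1, 0, 0], [0, 0, 0, 2, 0, 0, -1], [0, 0, -1, 0, 2, -1, 0], [0, 0, 0, 0, -1, 2, 0], [0, -1, 0, -1, 0, 0, 2]].
All simple roots have the same length, so the diagram is simply laced. The associated Dynkin diagram is a chain of 6 nodes with one extra node attached to the third node from one end (E_7), so the type is E_7.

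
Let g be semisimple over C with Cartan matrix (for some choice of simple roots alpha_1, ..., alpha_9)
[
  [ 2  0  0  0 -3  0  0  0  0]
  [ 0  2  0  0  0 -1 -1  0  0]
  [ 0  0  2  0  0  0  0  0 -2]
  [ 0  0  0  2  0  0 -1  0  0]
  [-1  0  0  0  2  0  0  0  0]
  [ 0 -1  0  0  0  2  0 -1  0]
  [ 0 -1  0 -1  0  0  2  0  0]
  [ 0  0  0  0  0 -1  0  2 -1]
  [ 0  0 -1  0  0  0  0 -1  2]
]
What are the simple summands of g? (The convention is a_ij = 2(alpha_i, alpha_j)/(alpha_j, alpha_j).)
The diagram associated to this matrix has two connected components: the simple roots {alpha_2, alpha_3, alpha_4, alpha_6, alpha_7, alpha_8, alpha_9} form a chain of 7 nodes with a double edge at one end; the terminal node there is the unique long simple root (C_7), and {alpha_1, alpha_5} form two nodes joined by a triple edge (G_2). A semisimple Lie algebra decomposes uniquely as the direct sum of simple ideals, one per connected component of its Dynkin diagram, so g ≅ C_7 ⊕ G_2 (dimension 105 + 14 = 119).

type C_7 ⊕ type G_2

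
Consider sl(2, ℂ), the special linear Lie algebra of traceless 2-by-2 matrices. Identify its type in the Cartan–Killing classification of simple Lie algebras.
A_1 (sl(2))

This is sl(2), which has dimension 2^2 - 1 = 3 and rank 2 - 1 = 1 (a Cartan subalgebra is the diagonal traceless matrices). In the classification of classical Lie algebras, the special linear algebra sl(n+1) has type A_n; here n = 1, so the Dynkin diagram is a chain of 1 nodes with single edges (A_1). Hence the type is A_1.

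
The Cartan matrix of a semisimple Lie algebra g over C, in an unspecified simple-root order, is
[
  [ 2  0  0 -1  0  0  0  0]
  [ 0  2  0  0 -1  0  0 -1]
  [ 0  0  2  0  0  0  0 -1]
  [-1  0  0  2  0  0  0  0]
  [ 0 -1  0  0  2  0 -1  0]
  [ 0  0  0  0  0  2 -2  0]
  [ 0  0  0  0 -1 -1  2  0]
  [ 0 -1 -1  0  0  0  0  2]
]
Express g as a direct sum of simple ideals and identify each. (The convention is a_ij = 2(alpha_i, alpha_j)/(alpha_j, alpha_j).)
A_2 + C_6

The diagram associated to this matrix has two connected components: the simple roots {alpha_1, alpha_4} form a chain of 2 nodes with single edges (A_2), and {alpha_2, alpha_3, alpha_5, alpha_6, alpha_7, alpha_8} form a chain of 6 nodes with a double edge at one end; the terminal node there is the unique long simple root (C_6). A semisimple Lie algebra decomposes uniquely as the direct sum of simple ideals, one per connected component of its Dynkin diagram, so g ≅ A_2 ⊕ C_6 (dimension 8 + 78 = 86).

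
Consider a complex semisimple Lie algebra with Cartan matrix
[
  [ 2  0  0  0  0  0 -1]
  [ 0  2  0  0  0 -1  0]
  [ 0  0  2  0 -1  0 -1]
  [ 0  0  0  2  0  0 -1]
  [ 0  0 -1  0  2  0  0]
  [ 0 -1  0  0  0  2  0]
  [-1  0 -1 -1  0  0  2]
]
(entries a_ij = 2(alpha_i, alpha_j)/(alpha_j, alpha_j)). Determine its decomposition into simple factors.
The diagram associated to this matrix has two connected components: the simple roots {alpha_2, alpha_6} form a chain of 2 nodes with single edges (A_2), and {alpha_1, alpha_3, alpha_4, alpha_5, alpha_7} form a chain of 3 nodes with a fork of two nodes at one end (D_5). A semisimple Lie algebra decomposes uniquely as the direct sum of simple ideals, one per connected component of its Dynkin diagram, so g ≅ A_2 ⊕ D_5 (dimension 8 + 45 = 53).

A_2 (sl(3)) + D_5 (so(10))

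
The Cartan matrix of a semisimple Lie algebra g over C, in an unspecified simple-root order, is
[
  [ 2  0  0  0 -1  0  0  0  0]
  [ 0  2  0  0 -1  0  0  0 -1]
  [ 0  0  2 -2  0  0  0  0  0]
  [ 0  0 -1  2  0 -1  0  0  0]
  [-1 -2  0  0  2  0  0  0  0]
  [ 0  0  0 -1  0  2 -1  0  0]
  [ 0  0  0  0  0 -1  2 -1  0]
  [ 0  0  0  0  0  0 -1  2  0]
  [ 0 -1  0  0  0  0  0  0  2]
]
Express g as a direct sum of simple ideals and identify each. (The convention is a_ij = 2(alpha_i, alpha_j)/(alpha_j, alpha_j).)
type C_5 + type F_4

The diagram associated to this matrix has two connected components: the simple roots {alpha_3, alpha_4, alpha_6, alpha_7, alpha_8} form a chain of 5 nodes with a double edge at one end; the terminal node there is the unique long simple root (C_5), and {alpha_1, alpha_2, alpha_5, alpha_9} form a chain of 4 nodes with a double edge between the middle two (F_4). A semisimple Lie algebra decomposes uniquely as the direct sum of simple ideals, one per connected component of its Dynkin diagram, so g ≅ C_5 ⊕ F_4 (dimension 55 + 52 = 107).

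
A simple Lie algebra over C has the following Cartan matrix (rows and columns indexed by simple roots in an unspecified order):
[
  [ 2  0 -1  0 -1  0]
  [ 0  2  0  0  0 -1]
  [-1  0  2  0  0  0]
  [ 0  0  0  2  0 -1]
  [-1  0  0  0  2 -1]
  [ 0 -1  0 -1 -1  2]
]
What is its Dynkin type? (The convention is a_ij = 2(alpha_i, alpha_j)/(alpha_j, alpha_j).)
The matrix has rank 6 with 2's on the diagonal. Reading the off-diagonal entries as Dynkin edges (a single edge where a_ij = a_ji = -1; a double or triple edge where a_ij * a_ji = 2 or 3), the diagram is a chain of 4 nodes with a fork of two nodes at one end (D_6). One simple-root ordering that puts it in standard form is (alpha_3, alpha_1, alpha_5, alpha_6, alpha_4, alpha_2). So the algebra is type D_6, i.e. so(12).

D_6 (so(12))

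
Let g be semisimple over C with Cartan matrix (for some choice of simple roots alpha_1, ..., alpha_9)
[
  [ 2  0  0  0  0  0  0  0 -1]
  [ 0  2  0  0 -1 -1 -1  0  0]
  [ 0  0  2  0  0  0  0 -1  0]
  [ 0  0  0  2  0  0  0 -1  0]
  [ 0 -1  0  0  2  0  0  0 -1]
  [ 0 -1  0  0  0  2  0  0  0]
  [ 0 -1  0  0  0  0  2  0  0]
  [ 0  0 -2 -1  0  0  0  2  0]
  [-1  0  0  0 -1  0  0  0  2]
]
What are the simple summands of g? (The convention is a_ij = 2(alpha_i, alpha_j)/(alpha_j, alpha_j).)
B_3 (so(7)) ⊕ D_6 (so(12))

The diagram associated to this matrix has two connected components: the simple roots {alpha_3, alpha_4, alpha_8} form a chain of 3 nodes with a double edge at one end; the terminal node there is the unique short simple root (B_3), and {alpha_1, alpha_2, alpha_5, alpha_6, alpha_7, alpha_9} form a chain of 4 nodes with a fork of two nodes at one end (D_6). A semisimple Lie algebra decomposes uniquely as the direct sum of simple ideals, one per connected component of its Dynkin diagram, so g ≅ B_3 ⊕ D_6 (dimension 21 + 66 = 87).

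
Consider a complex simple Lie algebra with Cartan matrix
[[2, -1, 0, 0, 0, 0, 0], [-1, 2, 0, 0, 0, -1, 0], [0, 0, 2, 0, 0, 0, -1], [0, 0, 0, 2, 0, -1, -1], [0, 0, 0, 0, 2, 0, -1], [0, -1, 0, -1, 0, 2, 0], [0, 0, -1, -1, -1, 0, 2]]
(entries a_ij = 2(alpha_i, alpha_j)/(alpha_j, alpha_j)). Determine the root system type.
D_7 (so(14))

The matrix has rank 7 with 2's on the diagonal. Reading the off-diagonal entries as Dynkin edges (a single edge where a_ij = a_ji = -1; a double or triple edge where a_ij * a_ji = 2 or 3), the diagram is a chain of 5 nodes with a fork of two nodes at one end (D_7). One simple-root ordering that puts it in standard form is (alpha_1, alpha_2, alpha_6, alpha_4, alpha_7, alpha_3, alpha_5). So the algebra is type D_7, i.e. so(14).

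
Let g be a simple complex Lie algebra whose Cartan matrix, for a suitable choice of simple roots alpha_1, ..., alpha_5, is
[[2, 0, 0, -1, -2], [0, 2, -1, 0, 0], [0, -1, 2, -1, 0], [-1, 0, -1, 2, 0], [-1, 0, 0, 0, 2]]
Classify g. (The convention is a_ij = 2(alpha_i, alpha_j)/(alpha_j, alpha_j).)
B_5 (so(11))

The matrix has rank 5 with 2's on the diagonal. Reading the off-diagonal entries as Dynkin edges (a single edge where a_ij = a_ji = -1; a double or triple edge where a_ij * a_ji = 2 or 3), the diagram is a chain of 5 nodes with a double edge at one end; the terminal node there is the unique short simple root (B_5). One simple-root ordering that puts it in standard form is (alpha_2, alpha_3, alpha_4, alpha_1, alpha_5). So the algebra is type B_5, i.e. so(11).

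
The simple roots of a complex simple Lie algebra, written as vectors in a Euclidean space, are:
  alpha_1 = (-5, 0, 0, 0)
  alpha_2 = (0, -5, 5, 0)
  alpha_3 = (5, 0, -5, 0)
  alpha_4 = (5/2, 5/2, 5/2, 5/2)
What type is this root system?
F_4

Compute the Cartan integers a_ij = 2(alpha_i, alpha_j)/(alpha_j, alpha_j); the resulting 4x4 Cartan matrix is
[[2, 0, -1, -1], [0, 2, -1, 0], [-2, -1, 2, 0], [-1, 0, 0, 2]].
The roots have two lengths (squared-length ratio 2:1); the short ones are alpha_{1,4}. The associated Dynkin diagram is a chain of 4 nodes with a double edge between the middle two (F_4), so the type is F_4.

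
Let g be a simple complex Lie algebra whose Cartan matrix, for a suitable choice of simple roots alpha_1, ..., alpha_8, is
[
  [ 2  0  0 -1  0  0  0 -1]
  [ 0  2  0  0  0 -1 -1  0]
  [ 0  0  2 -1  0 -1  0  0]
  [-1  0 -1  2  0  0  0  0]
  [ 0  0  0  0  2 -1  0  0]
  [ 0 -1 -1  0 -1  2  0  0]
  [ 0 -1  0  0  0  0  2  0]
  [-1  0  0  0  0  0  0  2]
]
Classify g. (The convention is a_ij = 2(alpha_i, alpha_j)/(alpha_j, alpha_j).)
The matrix has rank 8 with 2's on the diagonal. Reading the off-diagonal entries as Dynkin edges (a single edge where a_ij = a_ji = -1; a double or triple edge where a_ij * a_ji = 2 or 3), the diagram is a chain of 7 nodes with one extra node attached to the third node from one end (E_8). One simple-root ordering that puts it in standard form is (alpha_7, alpha_5, alpha_2, alpha_6, alpha_3, alpha_4, alpha_1, alpha_8). So the algebra is type E_8.

E_8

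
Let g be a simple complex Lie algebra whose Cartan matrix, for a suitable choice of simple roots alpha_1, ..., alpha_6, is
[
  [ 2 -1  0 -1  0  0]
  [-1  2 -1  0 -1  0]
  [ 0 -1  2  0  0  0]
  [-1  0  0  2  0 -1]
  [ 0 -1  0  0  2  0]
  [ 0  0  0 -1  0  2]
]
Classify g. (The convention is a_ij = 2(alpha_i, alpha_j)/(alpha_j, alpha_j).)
D6

The matrix has rank 6 with 2's on the diagonal. Reading the off-diagonal entries as Dynkin edges (a single edge where a_ij = a_ji = -1; a double or triple edge where a_ij * a_ji = 2 or 3), the diagram is a chain of 4 nodes with a fork of two nodes at one end (D_6). One simple-root ordering that puts it in standard form is (alpha_6, alpha_4, alpha_1, alpha_2, alpha_3, alpha_5). So the algebra is type D_6, i.e. so(12).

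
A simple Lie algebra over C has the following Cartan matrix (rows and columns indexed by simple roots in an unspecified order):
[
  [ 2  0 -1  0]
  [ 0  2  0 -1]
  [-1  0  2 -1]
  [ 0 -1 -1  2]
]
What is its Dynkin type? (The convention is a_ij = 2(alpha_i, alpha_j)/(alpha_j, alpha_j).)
The matrix has rank 4 with 2's on the diagonal. Reading the off-diagonal entries as Dynkin edges (a single edge where a_ij = a_ji = -1; a double or triple edge where a_ij * a_ji = 2 or 3), the diagram is a chain of 4 nodes with single edges (A_4). One simple-root ordering that puts it in standard form is (alpha_1, alpha_3, alpha_4, alpha_2). So the algebra is type A_4, i.e. sl(5).

A4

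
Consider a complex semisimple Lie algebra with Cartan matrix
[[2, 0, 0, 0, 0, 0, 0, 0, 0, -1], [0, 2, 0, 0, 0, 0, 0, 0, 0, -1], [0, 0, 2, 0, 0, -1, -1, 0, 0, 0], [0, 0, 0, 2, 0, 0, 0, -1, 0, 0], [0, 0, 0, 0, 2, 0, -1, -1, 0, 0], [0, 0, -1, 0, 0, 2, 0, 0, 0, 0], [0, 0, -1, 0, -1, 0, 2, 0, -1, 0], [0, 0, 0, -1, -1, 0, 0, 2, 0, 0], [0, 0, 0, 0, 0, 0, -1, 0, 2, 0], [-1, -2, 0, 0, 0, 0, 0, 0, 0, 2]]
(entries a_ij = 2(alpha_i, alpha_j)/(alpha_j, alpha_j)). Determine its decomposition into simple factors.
The diagram associated to this matrix has two connected components: the simple roots {alpha_1, alpha_2, alpha_10} form a chain of 3 nodes with a double edge at one end; the terminal node there is the unique short simple root (B_3), and {alpha_3, alpha_4, alpha_5, alpha_6, alpha_7, alpha_8, alpha_9} form a chain of 6 nodes with one extra node attached to the third node from one end (E_7). A semisimple Lie algebra decomposes uniquely as the direct sum of simple ideals, one per connected component of its Dynkin diagram, so g ≅ B_3 ⊕ E_7 (dimension 21 + 133 = 154).

type B_3 ⊕ type E_7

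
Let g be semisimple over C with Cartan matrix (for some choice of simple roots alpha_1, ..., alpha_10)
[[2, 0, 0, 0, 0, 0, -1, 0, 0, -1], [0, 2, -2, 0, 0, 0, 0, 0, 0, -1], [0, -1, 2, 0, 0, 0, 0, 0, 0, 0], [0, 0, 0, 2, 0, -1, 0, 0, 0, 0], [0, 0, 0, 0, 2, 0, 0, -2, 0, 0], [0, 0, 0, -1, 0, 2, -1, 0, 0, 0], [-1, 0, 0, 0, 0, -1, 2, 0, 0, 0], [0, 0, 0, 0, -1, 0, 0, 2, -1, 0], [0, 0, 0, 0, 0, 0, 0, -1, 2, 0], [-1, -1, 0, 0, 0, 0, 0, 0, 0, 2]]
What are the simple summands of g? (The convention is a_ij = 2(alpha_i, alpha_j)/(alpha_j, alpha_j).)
The diagram associated to this matrix has two connected components: the simple roots {alpha_1, alpha_2, alpha_3, alpha_4, alpha_6, alpha_7, alpha_10} form a chain of 7 nodes with a double edge at one end; the terminal node there is the unique short simple root (B_7), and {alpha_5, alpha_8, alpha_9} form a chain of 3 nodes with a double edge at one end; the terminal node there is the unique long simple root (C_3). A semisimple Lie algebra decomposes uniquely as the direct sum of simple ideals, one per connected component of its Dynkin diagram, so g ≅ B_7 ⊕ C_3 (dimension 105 + 21 = 126).

B_7 (so(15)) ⊕ C_3 (sp(6))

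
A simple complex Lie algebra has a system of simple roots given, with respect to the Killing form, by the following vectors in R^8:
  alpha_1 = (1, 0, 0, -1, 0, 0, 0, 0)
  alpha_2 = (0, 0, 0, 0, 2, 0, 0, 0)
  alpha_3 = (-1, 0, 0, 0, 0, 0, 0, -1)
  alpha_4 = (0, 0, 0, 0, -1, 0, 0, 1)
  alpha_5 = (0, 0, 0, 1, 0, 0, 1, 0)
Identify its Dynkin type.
Compute the Cartan integers a_ij = 2(alpha_i, alpha_j)/(alpha_j, alpha_j); the resulting 5x5 Cartan matrix is
[[2, 0, -1, 0, -1], [0, 2, 0, -2, 0], [-1, 0, 2, -1, 0], [0, -1, -1, 2, 0], [-1, 0, 0, 0, 2]].
The roots have two lengths (squared-length ratio 2:1); the short ones are alpha_{1,3,4,5}. The associated Dynkin diagram is a chain of 5 nodes with a double edge at one end; the terminal node there is the unique long simple root (C_5), so the type is C_5 (the algebra sp(10)).

C_5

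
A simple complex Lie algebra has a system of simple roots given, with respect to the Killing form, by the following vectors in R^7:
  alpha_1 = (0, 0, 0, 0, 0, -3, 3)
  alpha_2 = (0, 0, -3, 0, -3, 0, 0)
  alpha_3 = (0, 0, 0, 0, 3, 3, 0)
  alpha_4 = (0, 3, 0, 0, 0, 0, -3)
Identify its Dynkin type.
A4

Compute the Cartan integers a_ij = 2(alpha_i, alpha_j)/(alpha_j, alpha_j); the resulting 4x4 Cartan matrix is
[[2, 0, -1, -1], [0, 2, -1, 0], [-1, -1, 2, 0], [-1, 0, 0, 2]].
All simple roots have the same length, so the diagram is simply laced. The associated Dynkin diagram is a chain of 4 nodes with single edges (A_4), so the type is A_4 (the algebra sl(5)).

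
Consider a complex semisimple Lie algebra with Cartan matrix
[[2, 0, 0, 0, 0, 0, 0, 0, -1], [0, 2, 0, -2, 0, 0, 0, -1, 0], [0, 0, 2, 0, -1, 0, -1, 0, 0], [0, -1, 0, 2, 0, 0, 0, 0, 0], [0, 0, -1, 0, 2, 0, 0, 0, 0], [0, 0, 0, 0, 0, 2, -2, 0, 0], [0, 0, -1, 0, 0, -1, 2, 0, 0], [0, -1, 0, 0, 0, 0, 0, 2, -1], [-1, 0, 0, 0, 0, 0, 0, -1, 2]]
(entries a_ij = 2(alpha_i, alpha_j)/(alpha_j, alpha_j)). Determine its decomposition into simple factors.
The diagram associated to this matrix has two connected components: the simple roots {alpha_1, alpha_2, alpha_4, alpha_8, alpha_9} form a chain of 5 nodes with a double edge at one end; the terminal node there is the unique short simple root (B_5), and {alpha_3, alpha_5, alpha_6, alpha_7} form a chain of 4 nodes with a double edge at one end; the terminal node there is the unique long simple root (C_4). A semisimple Lie algebra decomposes uniquely as the direct sum of simple ideals, one per connected component of its Dynkin diagram, so g ≅ B_5 ⊕ C_4 (dimension 55 + 36 = 91).

B_5 (so(11)) + C_4 (sp(8))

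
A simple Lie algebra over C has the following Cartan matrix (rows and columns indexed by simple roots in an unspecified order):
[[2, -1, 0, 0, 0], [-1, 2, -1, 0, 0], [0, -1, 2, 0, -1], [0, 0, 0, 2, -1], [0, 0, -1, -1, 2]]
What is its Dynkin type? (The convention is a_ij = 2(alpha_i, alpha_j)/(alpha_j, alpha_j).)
A5

The matrix has rank 5 with 2's on the diagonal. Reading the off-diagonal entries as Dynkin edges (a single edge where a_ij = a_ji = -1; a double or triple edge where a_ij * a_ji = 2 or 3), the diagram is a chain of 5 nodes with single edges (A_5). One simple-root ordering that puts it in standard form is (alpha_4, alpha_5, alpha_3, alpha_2, alpha_1). So the algebra is type A_5, i.e. sl(6).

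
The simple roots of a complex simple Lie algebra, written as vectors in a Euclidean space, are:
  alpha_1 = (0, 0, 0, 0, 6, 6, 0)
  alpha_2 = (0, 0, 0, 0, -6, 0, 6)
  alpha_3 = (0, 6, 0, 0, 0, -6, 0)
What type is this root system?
type A_3

Compute the Cartan integers a_ij = 2(alpha_i, alpha_j)/(alpha_j, alpha_j); the resulting 3x3 Cartan matrix is
[[2, -1, -1], [-1, 2, 0], [-1, 0, 2]].
All simple roots have the same length, so the diagram is simply laced. The associated Dynkin diagram is a chain of 3 nodes with single edges (A_3), so the type is A_3 (the algebra sl(4)).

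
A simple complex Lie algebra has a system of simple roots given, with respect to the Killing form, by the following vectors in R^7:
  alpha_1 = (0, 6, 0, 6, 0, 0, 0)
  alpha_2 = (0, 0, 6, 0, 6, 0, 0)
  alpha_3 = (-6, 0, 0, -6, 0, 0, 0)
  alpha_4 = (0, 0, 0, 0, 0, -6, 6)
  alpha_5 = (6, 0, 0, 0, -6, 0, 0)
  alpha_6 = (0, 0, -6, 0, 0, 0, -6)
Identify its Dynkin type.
Compute the Cartan integers a_ij = 2(alpha_i, alpha_j)/(alpha_j, alpha_j); the resulting 6x6 Cartan matrix is
[[2, 0, -1, 0, 0, 0], [0, 2, 0, 0, -1, -1], [-1, 0, 2, 0, -1, 0], [0, 0, 0, 2, 0, -1], [0, -1, -1, 0, 2, 0], [0, -1, 0, -1, 0, 2]].
All simple roots have the same length, so the diagram is simply laced. The associated Dynkin diagram is a chain of 6 nodes with single edges (A_6), so the type is A_6 (the algebra sl(7)).

A6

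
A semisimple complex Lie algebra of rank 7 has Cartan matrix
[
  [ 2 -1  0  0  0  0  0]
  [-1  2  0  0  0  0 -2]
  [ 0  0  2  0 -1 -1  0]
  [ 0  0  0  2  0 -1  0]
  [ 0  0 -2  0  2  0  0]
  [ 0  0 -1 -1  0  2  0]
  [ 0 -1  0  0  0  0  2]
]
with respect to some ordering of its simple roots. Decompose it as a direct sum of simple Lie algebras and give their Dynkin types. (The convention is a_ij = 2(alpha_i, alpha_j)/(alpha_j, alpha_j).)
The diagram associated to this matrix has two connected components: the simple roots {alpha_1, alpha_2, alpha_7} form a chain of 3 nodes with a double edge at one end; the terminal node there is the unique short simple root (B_3), and {alpha_3, alpha_4, alpha_5, alpha_6} form a chain of 4 nodes with a double edge at one end; the terminal node there is the unique long simple root (C_4). A semisimple Lie algebra decomposes uniquely as the direct sum of simple ideals, one per connected component of its Dynkin diagram, so g ≅ B_3 ⊕ C_4 (dimension 21 + 36 = 57).

B_3 (so(7)) ⊕ C_4 (sp(8))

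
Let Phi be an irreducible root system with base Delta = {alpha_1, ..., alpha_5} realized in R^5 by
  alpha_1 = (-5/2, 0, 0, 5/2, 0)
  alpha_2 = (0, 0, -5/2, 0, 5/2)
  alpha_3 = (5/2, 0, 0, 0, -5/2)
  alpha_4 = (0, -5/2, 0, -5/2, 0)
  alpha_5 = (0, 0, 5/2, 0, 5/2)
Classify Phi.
D_5

Compute the Cartan integers a_ij = 2(alpha_i, alpha_j)/(alpha_j, alpha_j); the resulting 5x5 Cartan matrix is
[[2, 0, -1, -1, 0], [0, 2, -1, 0, 0], [-1, -1, 2, 0, -1], [-1, 0, 0, 2, 0], [0, 0, -1, 0, 2]].
All simple roots have the same length, so the diagram is simply laced. The associated Dynkin diagram is a chain of 3 nodes with a fork of two nodes at one end (D_5), so the type is D_5 (the algebra so(10)).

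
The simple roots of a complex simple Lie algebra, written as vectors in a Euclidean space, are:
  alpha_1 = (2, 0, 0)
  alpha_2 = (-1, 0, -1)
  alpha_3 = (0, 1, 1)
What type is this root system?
Compute the Cartan integers a_ij = 2(alpha_i, alpha_j)/(alpha_j, alpha_j); the resulting 3x3 Cartan matrix is
[[2, -2, 0], [-1, 2, -1], [0, -1, 2]].
The roots have two lengths (squared-length ratio 2:1); the short ones are alpha_{2,3}. The associated Dynkin diagram is a chain of 3 nodes with a double edge at one end; the terminal node there is the unique long simple root (C_3), so the type is C_3 (the algebra sp(6)).

C3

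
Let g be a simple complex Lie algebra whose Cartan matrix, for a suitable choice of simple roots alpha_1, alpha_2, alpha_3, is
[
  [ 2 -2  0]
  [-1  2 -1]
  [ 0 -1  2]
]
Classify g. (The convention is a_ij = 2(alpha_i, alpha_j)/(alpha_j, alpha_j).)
The matrix has rank 3 with 2's on the diagonal. Reading the off-diagonal entries as Dynkin edges (a single edge where a_ij = a_ji = -1; a double or triple edge where a_ij * a_ji = 2 or 3), the diagram is a chain of 3 nodes with a double edge at one end; the terminal node there is the unique long simple root (C_3). One simple-root ordering that puts it in standard form is (alpha_3, alpha_2, alpha_1). So the algebra is type C_3, i.e. sp(6).

C_3 (sp(6))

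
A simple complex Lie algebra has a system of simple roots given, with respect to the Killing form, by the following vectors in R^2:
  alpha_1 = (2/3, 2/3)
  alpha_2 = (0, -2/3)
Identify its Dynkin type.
B_2

Compute the Cartan integers a_ij = 2(alpha_i, alpha_j)/(alpha_j, alpha_j); the resulting 2x2 Cartan matrix is
[[2, -2], [-1, 2]].
The roots have two lengths (squared-length ratio 2:1); the short ones are alpha_{2}. The associated Dynkin diagram is a chain of 2 nodes with a double edge at one end; the terminal node there is the unique short simple root (B_2), so the type is B_2 (the algebra so(5)).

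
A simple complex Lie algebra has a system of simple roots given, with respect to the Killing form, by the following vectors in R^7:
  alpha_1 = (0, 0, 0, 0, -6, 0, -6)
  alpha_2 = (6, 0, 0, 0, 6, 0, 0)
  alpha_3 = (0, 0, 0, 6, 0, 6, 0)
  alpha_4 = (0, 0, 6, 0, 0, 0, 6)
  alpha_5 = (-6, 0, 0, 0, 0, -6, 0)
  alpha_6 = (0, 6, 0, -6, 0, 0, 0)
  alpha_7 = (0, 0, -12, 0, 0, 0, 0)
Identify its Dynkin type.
Compute the Cartan integers a_ij = 2(alpha_i, alpha_j)/(alpha_j, alpha_j); the resulting 7x7 Cartan matrix is
[[2, -1, 0, -1, 0, 0, 0], [-1, 2, 0, 0, -1, 0, 0], [0, 0, 2, 0, -1, -1, 0], [-1, 0, 0, 2, 0, 0, -1], [0, -1, -1, 0, 2, 0, 0], [0, 0, -1, 0, 0, 2, 0], [0, 0, 0, -2, 0, 0, 2]].
The roots have two lengths (squared-length ratio 2:1); the short ones are alpha_{1,2,3,4,5,6}. The associated Dynkin diagram is a chain of 7 nodes with a double edge at one end; the terminal node there is the unique long simple root (C_7), so the type is C_7 (the algebra sp(14)).

type C_7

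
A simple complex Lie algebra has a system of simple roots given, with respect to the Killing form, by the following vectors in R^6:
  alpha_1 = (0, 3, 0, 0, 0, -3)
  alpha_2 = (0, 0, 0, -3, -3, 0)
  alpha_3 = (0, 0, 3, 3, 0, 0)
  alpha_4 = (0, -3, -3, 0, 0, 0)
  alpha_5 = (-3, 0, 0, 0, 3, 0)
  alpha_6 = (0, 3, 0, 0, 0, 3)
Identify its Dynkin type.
D_6 (so(12))

Compute the Cartan integers a_ij = 2(alpha_i, alpha_j)/(alpha_j, alpha_j); the resulting 6x6 Cartan matrix is
[[2, 0, 0, -1, 0, 0], [0, 2, -1, 0, -1, 0], [0, -1, 2, -1, 0, 0], [-1, 0, -1, 2, 0, -1], [0, -1, 0, 0, 2, 0], [0, 0, 0, -1, 0, 2]].
All simple roots have the same length, so the diagram is simply laced. The associated Dynkin diagram is a chain of 4 nodes with a fork of two nodes at one end (D_6), so the type is D_6 (the algebra so(12)).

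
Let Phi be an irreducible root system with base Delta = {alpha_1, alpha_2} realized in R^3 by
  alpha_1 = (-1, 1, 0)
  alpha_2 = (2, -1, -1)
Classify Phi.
Compute the Cartan integers a_ij = 2(alpha_i, alpha_j)/(alpha_j, alpha_j); the resulting 2x2 Cartan matrix is
[[2, -1], [-3, 2]].
The roots have two lengths (squared-length ratio 3:1); the short ones are alpha_{1}. The associated Dynkin diagram is two nodes joined by a triple edge (G_2), so the type is G_2.

G_2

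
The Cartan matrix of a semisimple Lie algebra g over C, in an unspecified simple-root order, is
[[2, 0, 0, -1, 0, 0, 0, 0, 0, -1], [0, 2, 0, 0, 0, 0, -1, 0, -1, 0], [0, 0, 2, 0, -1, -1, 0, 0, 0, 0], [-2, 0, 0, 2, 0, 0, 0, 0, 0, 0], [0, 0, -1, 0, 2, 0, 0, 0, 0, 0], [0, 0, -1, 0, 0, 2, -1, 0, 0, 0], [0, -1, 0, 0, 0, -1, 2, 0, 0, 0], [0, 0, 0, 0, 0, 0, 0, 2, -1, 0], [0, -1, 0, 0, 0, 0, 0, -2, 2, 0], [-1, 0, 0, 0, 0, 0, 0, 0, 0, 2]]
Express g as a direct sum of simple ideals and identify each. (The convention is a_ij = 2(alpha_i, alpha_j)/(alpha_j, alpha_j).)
The diagram associated to this matrix has two connected components: the simple roots {alpha_2, alpha_3, alpha_5, alpha_6, alpha_7, alpha_8, alpha_9} form a chain of 7 nodes with a double edge at one end; the terminal node there is the unique short simple root (B_7), and {alpha_1, alpha_4, alpha_10} form a chain of 3 nodes with a double edge at one end; the terminal node there is the unique long simple root (C_3). A semisimple Lie algebra decomposes uniquely as the direct sum of simple ideals, one per connected component of its Dynkin diagram, so g ≅ B_7 ⊕ C_3 (dimension 105 + 21 = 126).

B7 ⊕ C3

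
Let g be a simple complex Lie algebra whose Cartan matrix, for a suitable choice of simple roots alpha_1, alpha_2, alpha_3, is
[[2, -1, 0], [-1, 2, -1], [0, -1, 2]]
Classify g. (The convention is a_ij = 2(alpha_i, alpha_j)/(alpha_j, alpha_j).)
The matrix has rank 3 with 2's on the diagonal. Reading the off-diagonal entries as Dynkin edges (a single edge where a_ij = a_ji = -1; a double or triple edge where a_ij * a_ji = 2 or 3), the diagram is a chain of 3 nodes with single edges (A_3). One simple-root ordering that puts it in standard form is (alpha_1, alpha_2, alpha_3). So the algebra is type A_3, i.e. sl(4).

A_3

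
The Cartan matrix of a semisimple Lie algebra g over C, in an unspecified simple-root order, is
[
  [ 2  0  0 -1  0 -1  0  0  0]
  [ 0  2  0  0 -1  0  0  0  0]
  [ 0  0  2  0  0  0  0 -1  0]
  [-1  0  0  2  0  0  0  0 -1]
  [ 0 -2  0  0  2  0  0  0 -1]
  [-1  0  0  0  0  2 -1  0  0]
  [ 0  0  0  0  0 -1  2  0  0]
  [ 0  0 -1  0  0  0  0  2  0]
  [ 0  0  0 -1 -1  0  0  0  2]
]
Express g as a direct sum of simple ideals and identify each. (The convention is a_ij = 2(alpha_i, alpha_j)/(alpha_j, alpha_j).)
A2 ⊕ B7

The diagram associated to this matrix has two connected components: the simple roots {alpha_3, alpha_8} form a chain of 2 nodes with single edges (A_2), and {alpha_1, alpha_2, alpha_4, alpha_5, alpha_6, alpha_7, alpha_9} form a chain of 7 nodes with a double edge at one end; the terminal node there is the unique short simple root (B_7). A semisimple Lie algebra decomposes uniquely as the direct sum of simple ideals, one per connected component of its Dynkin diagram, so g ≅ A_2 ⊕ B_7 (dimension 8 + 105 = 113).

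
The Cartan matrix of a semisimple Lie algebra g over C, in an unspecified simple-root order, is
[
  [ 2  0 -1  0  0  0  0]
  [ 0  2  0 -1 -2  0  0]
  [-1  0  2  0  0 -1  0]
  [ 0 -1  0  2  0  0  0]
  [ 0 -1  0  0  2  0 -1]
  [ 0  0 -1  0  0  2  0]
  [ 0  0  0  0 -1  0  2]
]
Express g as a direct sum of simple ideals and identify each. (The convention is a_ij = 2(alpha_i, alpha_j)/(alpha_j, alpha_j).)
A_3 (sl(4)) ⊕ F_4

The diagram associated to this matrix has two connected components: the simple roots {alpha_1, alpha_3, alpha_6} form a chain of 3 nodes with single edges (A_3), and {alpha_2, alpha_4, alpha_5, alpha_7} form a chain of 4 nodes with a double edge between the middle two (F_4). A semisimple Lie algebra decomposes uniquely as the direct sum of simple ideals, one per connected component of its Dynkin diagram, so g ≅ A_3 ⊕ F_4 (dimension 15 + 52 = 67).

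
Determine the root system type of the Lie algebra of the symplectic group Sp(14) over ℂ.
type C_7

This is sp(14), which has dimension 14(14+1)/2 = 105 and rank 14/2 = 7. In the classification of classical Lie algebras, the symplectic algebra sp(2n) has type C_n; here n = 7, so the Dynkin diagram is a chain of 7 nodes with a double edge at one end; the terminal node there is the unique long simple root (C_7). Hence the type is C_7.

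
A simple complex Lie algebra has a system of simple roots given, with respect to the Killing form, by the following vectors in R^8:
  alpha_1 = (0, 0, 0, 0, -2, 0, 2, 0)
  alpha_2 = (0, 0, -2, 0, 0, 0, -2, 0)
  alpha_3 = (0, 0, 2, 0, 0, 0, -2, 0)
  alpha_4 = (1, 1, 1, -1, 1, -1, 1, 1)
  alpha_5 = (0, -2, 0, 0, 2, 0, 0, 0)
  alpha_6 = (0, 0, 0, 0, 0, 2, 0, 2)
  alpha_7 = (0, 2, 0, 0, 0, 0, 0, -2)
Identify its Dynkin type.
type E_7

Compute the Cartan integers a_ij = 2(alpha_i, alpha_j)/(alpha_j, alpha_j); the resulting 7x7 Cartan matrix is
[[2, -1, -1, 0, -1, 0, 0], [-1, 2, 0, -1, 0, 0, 0], [-1, 0, 2, 0, 0, 0, 0], [0, -1, 0, 2, 0, 0, 0], [-1, 0, 0, 0, 2, 0, -1], [0, 0, 0, 0, 0, 2, -1], [0, 0, 0, 0, -1, -1, 2]].
All simple roots have the same length, so the diagram is simply laced. The associated Dynkin diagram is a chain of 6 nodes with one extra node attached to the third node from one end (E_7), so the type is E_7.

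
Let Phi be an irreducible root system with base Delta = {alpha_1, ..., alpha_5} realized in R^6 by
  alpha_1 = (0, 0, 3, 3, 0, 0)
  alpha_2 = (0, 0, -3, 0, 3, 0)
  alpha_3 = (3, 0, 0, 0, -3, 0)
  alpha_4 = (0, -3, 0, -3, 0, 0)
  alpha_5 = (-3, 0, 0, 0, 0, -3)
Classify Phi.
type A_5

Compute the Cartan integers a_ij = 2(alpha_i, alpha_j)/(alpha_j, alpha_j); the resulting 5x5 Cartan matrix is
[[2, -1, 0, -1, 0], [-1, 2, -1, 0, 0], [0, -1, 2, 0, -1], [-1, 0, 0, 2, 0], [0, 0, -1, 0, 2]].
All simple roots have the same length, so the diagram is simply laced. The associated Dynkin diagram is a chain of 5 nodes with single edges (A_5), so the type is A_5 (the algebra sl(6)).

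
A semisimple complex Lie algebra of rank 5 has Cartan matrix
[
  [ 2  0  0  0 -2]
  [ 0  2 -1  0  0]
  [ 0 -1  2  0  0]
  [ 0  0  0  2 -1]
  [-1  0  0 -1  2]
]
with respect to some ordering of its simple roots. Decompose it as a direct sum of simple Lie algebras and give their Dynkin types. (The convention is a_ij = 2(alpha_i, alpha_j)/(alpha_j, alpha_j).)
The diagram associated to this matrix has two connected components: the simple roots {alpha_2, alpha_3} form a chain of 2 nodes with single edges (A_2), and {alpha_1, alpha_4, alpha_5} form a chain of 3 nodes with a double edge at one end; the terminal node there is the unique long simple root (C_3). A semisimple Lie algebra decomposes uniquely as the direct sum of simple ideals, one per connected component of its Dynkin diagram, so g ≅ A_2 ⊕ C_3 (dimension 8 + 21 = 29).

A_2 (sl(3)) + C_3 (sp(6))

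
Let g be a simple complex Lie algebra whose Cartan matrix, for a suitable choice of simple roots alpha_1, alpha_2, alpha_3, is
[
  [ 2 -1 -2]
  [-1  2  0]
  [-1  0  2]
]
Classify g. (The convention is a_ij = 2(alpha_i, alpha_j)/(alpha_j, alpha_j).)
B3

The matrix has rank 3 with 2's on the diagonal. Reading the off-diagonal entries as Dynkin edges (a single edge where a_ij = a_ji = -1; a double or triple edge where a_ij * a_ji = 2 or 3), the diagram is a chain of 3 nodes with a double edge at one end; the terminal node there is the unique short simple root (B_3). One simple-root ordering that puts it in standard form is (alpha_2, alpha_1, alpha_3). So the algebra is type B_3, i.e. so(7).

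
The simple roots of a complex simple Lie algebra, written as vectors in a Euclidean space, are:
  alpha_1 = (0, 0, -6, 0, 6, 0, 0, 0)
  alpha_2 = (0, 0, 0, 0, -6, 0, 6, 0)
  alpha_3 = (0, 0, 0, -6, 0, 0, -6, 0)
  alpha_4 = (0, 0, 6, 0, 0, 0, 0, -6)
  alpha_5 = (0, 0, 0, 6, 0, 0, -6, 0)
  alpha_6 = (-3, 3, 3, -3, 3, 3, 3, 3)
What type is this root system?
type E_6

Compute the Cartan integers a_ij = 2(alpha_i, alpha_j)/(alpha_j, alpha_j); the resulting 6x6 Cartan matrix is
[[2, -1, 0, -1, 0, 0], [-1, 2, -1, 0, -1, 0], [0, -1, 2, 0, 0, 0], [-1, 0, 0, 2, 0, 0], [0, -1, 0, 0, 2, -1], [0, 0, 0, 0, -1, 2]].
All simple roots have the same length, so the diagram is simply laced. The associated Dynkin diagram is a chain of 5 nodes with one extra node attached to the third node from one end (E_6), so the type is E_6.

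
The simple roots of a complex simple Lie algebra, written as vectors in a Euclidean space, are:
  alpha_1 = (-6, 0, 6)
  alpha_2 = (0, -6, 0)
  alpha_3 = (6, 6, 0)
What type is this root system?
Compute the Cartan integers a_ij = 2(alpha_i, alpha_j)/(alpha_j, alpha_j); the resulting 3x3 Cartan matrix is
[[2, 0, -1], [0, 2, -1], [-1, -2, 2]].
The roots have two lengths (squared-length ratio 2:1); the short ones are alpha_{2}. The associated Dynkin diagram is a chain of 3 nodes with a double edge at one end; the terminal node there is the unique short simple root (B_3), so the type is B_3 (the algebra so(7)).

B_3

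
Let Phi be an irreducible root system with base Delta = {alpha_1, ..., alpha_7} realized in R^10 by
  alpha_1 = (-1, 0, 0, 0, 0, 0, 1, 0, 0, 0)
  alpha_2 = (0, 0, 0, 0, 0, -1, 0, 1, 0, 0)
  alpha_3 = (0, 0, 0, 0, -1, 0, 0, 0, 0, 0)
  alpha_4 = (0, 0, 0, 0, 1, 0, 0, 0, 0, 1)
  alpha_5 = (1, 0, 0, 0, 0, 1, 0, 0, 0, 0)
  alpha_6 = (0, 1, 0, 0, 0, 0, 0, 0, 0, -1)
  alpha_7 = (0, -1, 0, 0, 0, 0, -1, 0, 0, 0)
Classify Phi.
Compute the Cartan integers a_ij = 2(alpha_i, alpha_j)/(alpha_j, alpha_j); the resulting 7x7 Cartan matrix is
[[2, 0, 0, 0, -1, 0, -1], [0, 2, 0, 0, -1, 0, 0], [0, 0, 2, -1, 0, 0, 0], [0, 0, -2, 2, 0, -1, 0], [-1, -1, 0, 0, 2, 0, 0], [0, 0, 0, -1, 0, 2, -1], [-1, 0, 0, 0, 0, -1, 2]].
The roots have two lengths (squared-length ratio 2:1); the short ones are alpha_{3}. The associated Dynkin diagram is a chain of 7 nodes with a double edge at one end; the terminal node there is the unique short simple root (B_7), so the type is B_7 (the algebra so(15)).

B_7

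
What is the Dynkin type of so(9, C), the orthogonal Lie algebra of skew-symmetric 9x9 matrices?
This is so(9) with 9 odd, which has dimension 9(9-1)/2 = 36 and rank (9-1)/2 = 4. In the classification of classical Lie algebras, the orthogonal algebra so(2n+1) in an odd number of variables has type B_n; here n = 4, so the Dynkin diagram is a chain of 4 nodes with a double edge at one end; the terminal node there is the unique short simple root (B_4). Hence the type is B_4.

type B_4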